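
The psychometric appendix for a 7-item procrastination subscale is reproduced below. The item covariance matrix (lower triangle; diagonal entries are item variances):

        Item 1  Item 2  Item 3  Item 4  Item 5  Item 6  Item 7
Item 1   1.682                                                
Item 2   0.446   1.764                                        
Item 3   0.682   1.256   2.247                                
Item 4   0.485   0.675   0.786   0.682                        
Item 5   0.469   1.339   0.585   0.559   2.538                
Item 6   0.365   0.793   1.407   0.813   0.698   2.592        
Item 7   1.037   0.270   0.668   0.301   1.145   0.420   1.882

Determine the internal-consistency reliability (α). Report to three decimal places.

sum of item variances = 1.682 + 1.764 + 2.247 + 0.682 + 2.538 + 2.592 + 1.882 = 13.387
Sum of off-diagonal covariances = 15.199
σ²_total = 13.387 + 2 × 15.199 = 43.785
α = (k/(k−1))·(1 − sum of item variances/σ²_total) = (7/6)·(1 − 13.387/43.785) = 0.810

α = 0.810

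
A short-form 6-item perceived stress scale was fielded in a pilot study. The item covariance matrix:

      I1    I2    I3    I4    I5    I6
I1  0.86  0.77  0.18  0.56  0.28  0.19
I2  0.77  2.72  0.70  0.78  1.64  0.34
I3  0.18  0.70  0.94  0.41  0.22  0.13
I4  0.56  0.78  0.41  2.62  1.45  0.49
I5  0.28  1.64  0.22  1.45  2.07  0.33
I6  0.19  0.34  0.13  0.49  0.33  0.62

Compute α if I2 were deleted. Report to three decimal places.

α = 0.680

Remaining items: I1, I3, I4, I5, I6 (k = 5).
Σσ²ᵢ = 0.86 + 0.94 + 2.62 + 2.07 + 0.62 = 7.11
total variance = 7.11 + 2 × 4.24 = 15.59
α (item deleted) = (5/4)·(1 − 7.11/15.59) = 0.680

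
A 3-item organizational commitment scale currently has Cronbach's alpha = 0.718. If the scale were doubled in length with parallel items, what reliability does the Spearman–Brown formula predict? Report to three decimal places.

predicted reliability = 0.836

Length factor m = 2
α' = m·α / (1 + (m−1)·α)
   = 2 × 0.718 / (1 + (2 − 1) × 0.718)
   = 1.4360 / 1.7180 = 0.836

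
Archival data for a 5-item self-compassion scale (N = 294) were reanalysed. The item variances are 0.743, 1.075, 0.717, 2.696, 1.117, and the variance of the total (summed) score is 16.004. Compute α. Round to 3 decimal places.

Σσ²ᵢ = 0.743 + 1.075 + 0.717 + 2.696 + 1.117 = 6.348
α = (k/(k−1))·(1 − Σσ²ᵢ/Var(T)) = (5/4)·(1 − 6.348/16.004) = 0.754

α = 0.754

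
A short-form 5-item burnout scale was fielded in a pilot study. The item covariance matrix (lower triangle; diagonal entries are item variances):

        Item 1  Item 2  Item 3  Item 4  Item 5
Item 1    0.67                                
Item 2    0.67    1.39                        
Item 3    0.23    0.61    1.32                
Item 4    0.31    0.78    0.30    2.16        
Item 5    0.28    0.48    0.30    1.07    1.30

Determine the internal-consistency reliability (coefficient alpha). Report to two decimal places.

coefficient alpha = 0.74

sum of item variances = 0.67 + 1.39 + 1.32 + 2.16 + 1.30 = 6.84
Sum of the distinct covariances = 5.03
σ²_T = 6.84 + 2 × 5.03 = 16.90
α = (k/(k−1))·(1 − sum of item variances/σ²_T) = (5/4)·(1 − 6.84/16.90) = 0.74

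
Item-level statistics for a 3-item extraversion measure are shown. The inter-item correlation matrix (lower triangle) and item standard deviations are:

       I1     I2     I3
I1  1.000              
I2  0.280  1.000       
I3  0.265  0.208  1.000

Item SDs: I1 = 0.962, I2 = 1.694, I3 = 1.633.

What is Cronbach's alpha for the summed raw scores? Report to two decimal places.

Cronbach's alpha = 0.46

Σσ²ᵢ = 0.962² + 1.694² + 1.633² = 6.4618
Covariances σ_ij = r_ij · s_i · s_j:
  σ(I1,I2) = 0.280 × 0.962 × 1.694 = 0.4563
  σ(I1,I3) = 0.265 × 0.962 × 1.633 = 0.4163
  σ(I2,I3) = 0.208 × 1.694 × 1.633 = 0.5754
σ²_T = Σσ²ᵢ + 2·Σσ_ij = 6.4618 + 2 × 1.4480 = 9.3578
α = (3/2)·(1 − 6.4618/9.3578) = 0.46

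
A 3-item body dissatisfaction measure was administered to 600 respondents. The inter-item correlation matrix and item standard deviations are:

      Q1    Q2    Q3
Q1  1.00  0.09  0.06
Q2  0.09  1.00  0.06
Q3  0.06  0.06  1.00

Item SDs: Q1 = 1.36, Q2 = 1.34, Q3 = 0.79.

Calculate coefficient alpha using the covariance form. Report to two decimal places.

Σσ²ᵢ = 1.36² + 1.34² + 0.79² = 4.2693
Covariances σ_ij = r_ij · s_i · s_j:
  σ(Q1,Q2) = 0.09 × 1.36 × 1.34 = 0.1640
  σ(Q1,Q3) = 0.06 × 1.36 × 0.79 = 0.0645
  σ(Q2,Q3) = 0.06 × 1.34 × 0.79 = 0.0635
σ²_T = Σσ²ᵢ + 2·Σσ_ij = 4.2693 + 2 × 0.2920 = 4.8533
α = (3/2)·(1 − 4.2693/4.8533) = 0.18

α = 0.18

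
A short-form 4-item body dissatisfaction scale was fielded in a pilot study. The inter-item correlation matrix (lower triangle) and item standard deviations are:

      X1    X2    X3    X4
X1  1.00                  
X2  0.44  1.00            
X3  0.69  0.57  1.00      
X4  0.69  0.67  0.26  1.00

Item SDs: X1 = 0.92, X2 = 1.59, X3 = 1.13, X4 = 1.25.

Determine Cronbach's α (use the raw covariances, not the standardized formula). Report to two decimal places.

α = 0.81

Σσ²ᵢ = 0.92² + 1.59² + 1.13² + 1.25² = 6.2139
Covariances σ_ij = r_ij · s_i · s_j:
  σ(X1,X2) = 0.44 × 0.92 × 1.59 = 0.6436
  σ(X1,X3) = 0.69 × 0.92 × 1.13 = 0.7173
  σ(X1,X4) = 0.69 × 0.92 × 1.25 = 0.7935
  σ(X2,X3) = 0.57 × 1.59 × 1.13 = 1.0241
  σ(X2,X4) = 0.67 × 1.59 × 1.25 = 1.3316
  σ(X3,X4) = 0.26 × 1.13 × 1.25 = 0.3673
σ²_T = Σσ²ᵢ + 2·Σσ_ij = 6.2139 + 2 × 4.8774 = 15.9687
α = (4/3)·(1 − 6.2139/15.9687) = 0.81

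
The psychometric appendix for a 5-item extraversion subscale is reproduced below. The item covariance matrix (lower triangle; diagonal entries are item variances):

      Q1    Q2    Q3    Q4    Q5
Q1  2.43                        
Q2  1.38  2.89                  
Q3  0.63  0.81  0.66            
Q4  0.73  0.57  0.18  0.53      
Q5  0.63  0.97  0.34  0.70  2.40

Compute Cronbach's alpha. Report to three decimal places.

Cronbach's alpha = 0.761

Σσᵢ² = 2.43 + 2.89 + 0.66 + 0.53 + 2.40 = 8.91
Sum of the distinct covariances = 6.94
Var(T) = 8.91 + 2 × 6.94 = 22.79
α = (k/(k−1))·(1 − Σσᵢ²/Var(T)) = (5/4)·(1 − 8.91/22.79) = 0.761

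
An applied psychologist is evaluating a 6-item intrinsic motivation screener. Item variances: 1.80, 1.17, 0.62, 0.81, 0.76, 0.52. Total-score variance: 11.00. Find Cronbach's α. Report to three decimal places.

Cronbach's α = 0.580

sum of item variances = 1.80 + 1.17 + 0.62 + 0.81 + 0.76 + 0.52 = 5.68
α = (k/(k−1))·(1 − sum of item variances/Var(T)) = (6/5)·(1 − 5.68/11.00) = 0.580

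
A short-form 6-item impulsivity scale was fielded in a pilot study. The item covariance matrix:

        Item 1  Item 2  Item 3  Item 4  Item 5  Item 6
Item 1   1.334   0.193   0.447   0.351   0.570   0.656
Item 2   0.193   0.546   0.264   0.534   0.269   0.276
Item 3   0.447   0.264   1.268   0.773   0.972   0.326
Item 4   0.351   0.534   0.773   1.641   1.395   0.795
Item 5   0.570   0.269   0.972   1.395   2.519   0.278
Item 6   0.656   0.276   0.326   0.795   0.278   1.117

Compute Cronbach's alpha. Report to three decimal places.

Σσ²ᵢ = 1.334 + 0.546 + 1.268 + 1.641 + 2.519 + 1.117 = 8.425
Sum of off-diagonal covariances = 8.099
σ²_total = 8.425 + 2 × 8.099 = 24.623
α = (k/(k−1))·(1 − Σσ²ᵢ/σ²_total) = (6/5)·(1 − 8.425/24.623) = 0.789

α = 0.789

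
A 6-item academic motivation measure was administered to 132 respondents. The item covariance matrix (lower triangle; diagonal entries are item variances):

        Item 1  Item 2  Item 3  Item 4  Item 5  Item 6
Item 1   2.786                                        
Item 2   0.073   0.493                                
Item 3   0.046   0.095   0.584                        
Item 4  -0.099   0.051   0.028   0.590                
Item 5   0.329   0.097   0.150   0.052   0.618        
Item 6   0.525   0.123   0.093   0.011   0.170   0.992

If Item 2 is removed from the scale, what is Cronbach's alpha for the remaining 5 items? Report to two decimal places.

α = 0.40

Remaining items: Item 1, Item 3, Item 4, Item 5, Item 6 (k = 5).
Σσᵢ² = 2.786 + 0.584 + 0.590 + 0.618 + 0.992 = 5.570
σ²_T = 5.570 + 2 × 1.305 = 8.180
α (item deleted) = (5/4)·(1 − 5.570/8.180) = 0.40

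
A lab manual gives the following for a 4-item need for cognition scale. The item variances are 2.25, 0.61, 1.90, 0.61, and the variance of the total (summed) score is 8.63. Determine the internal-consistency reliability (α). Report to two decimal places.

α = 0.50

Σσ²ᵢ = 2.25 + 0.61 + 1.90 + 0.61 = 5.37
α = (k/(k−1))·(1 − Σσ²ᵢ/σ²_T) = (4/3)·(1 − 5.37/8.63) = 0.50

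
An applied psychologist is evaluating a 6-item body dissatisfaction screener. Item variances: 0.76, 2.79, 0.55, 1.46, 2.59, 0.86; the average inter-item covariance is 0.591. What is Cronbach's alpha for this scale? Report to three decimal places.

ΣVar(i) = 0.76 + 2.79 + 0.55 + 1.46 + 2.59 + 0.86 = 9.01
Sum of the 15 distinct covariances = 15 × 0.591 = 8.865
total variance = ΣVar(i) + 2·Σcov = 9.01 + 2 × 8.865 = 26.740
α = (6/5)·(1 − 9.01/26.740) = 0.796

Cronbach's alpha = 0.796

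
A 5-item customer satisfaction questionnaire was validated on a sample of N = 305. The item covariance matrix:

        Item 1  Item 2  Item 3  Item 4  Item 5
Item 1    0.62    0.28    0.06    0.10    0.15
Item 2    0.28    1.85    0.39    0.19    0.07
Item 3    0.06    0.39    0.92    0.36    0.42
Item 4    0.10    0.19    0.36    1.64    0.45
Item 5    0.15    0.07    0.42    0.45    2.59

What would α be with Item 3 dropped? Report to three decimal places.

Remaining items: Item 1, Item 2, Item 4, Item 5 (k = 4).
sum of item variances = 0.62 + 1.85 + 1.64 + 2.59 = 6.70
σ²_total = 6.70 + 2 × 1.24 = 9.18
α (item deleted) = (4/3)·(1 − 6.70/9.18) = 0.360

α = 0.360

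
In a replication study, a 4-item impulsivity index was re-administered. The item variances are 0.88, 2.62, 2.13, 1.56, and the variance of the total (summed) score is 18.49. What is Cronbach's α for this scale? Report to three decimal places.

Σσ²ᵢ = 0.88 + 2.62 + 2.13 + 1.56 = 7.19
α = (k/(k−1))·(1 − Σσ²ᵢ/Var(T)) = (4/3)·(1 − 7.19/18.49) = 0.815

α = 0.815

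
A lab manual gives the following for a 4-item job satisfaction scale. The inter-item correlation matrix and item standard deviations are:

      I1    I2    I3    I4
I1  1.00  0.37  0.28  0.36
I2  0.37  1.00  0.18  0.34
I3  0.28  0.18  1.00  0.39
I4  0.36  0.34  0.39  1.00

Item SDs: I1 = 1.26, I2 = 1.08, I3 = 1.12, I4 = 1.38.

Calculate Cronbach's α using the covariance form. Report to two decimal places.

α = 0.65

Σσ²ᵢ = 1.26² + 1.08² + 1.12² + 1.38² = 5.9128
Covariances σ_ij = r_ij · s_i · s_j:
  σ(I1,I2) = 0.37 × 1.26 × 1.08 = 0.5035
  σ(I1,I3) = 0.28 × 1.26 × 1.12 = 0.3951
  σ(I1,I4) = 0.36 × 1.26 × 1.38 = 0.6260
  σ(I2,I3) = 0.18 × 1.08 × 1.12 = 0.2177
  σ(I2,I4) = 0.34 × 1.08 × 1.38 = 0.5067
  σ(I3,I4) = 0.39 × 1.12 × 1.38 = 0.6028
σ²_T = Σσ²ᵢ + 2·Σσ_ij = 5.9128 + 2 × 2.8518 = 11.6164
α = (4/3)·(1 − 5.9128/11.6164) = 0.65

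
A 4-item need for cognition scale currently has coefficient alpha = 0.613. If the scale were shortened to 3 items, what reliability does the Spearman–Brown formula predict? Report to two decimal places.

predicted reliability = 0.54

Length factor m = 3/4 = 0.7500
α' = m·α / (1 − (1−m)·α)
   = 3/4 × 0.613 / (1 − (1 − 3/4) × 0.613)
   = 0.4597 / 0.8468 = 0.54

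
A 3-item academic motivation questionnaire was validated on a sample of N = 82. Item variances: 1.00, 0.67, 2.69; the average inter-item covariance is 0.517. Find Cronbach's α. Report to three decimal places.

α = 0.624

Σσ²ᵢ = 1.00 + 0.67 + 2.69 = 4.36
Sum of the 3 distinct covariances = 3 × 0.517 = 1.551
total variance = Σσ²ᵢ + 2·Σcov = 4.36 + 2 × 1.551 = 7.462
α = (3/2)·(1 − 4.36/7.462) = 0.624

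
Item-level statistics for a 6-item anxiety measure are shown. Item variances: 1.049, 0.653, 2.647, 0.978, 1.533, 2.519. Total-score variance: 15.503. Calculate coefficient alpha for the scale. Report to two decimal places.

coefficient alpha = 0.47

Σσ²ᵢ = 1.049 + 0.653 + 2.647 + 0.978 + 1.533 + 2.519 = 9.379
α = (k/(k−1))·(1 − Σσ²ᵢ/σ²_total) = (6/5)·(1 − 9.379/15.503) = 0.47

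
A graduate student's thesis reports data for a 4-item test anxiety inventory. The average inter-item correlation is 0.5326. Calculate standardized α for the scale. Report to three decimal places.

α = 0.820

Standardized α = k·r̄ / (1 + (k−1)·r̄) = 4 × 0.5326 / (1 + 3 × 0.5326)
  = 2.1304 / 2.5978 = 0.820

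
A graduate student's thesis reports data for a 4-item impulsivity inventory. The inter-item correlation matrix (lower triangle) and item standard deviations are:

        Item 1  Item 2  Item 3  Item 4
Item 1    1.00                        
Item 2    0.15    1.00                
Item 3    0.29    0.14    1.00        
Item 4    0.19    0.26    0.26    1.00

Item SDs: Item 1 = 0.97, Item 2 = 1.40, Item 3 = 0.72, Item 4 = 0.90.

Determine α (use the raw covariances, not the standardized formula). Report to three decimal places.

α = 0.485

Σσ²ᵢ = 0.97² + 1.40² + 0.72² + 0.90² = 4.2293
Covariances σ_ij = r_ij · s_i · s_j:
  σ(Item 1,Item 2) = 0.15 × 0.97 × 1.40 = 0.2037
  σ(Item 1,Item 3) = 0.29 × 0.97 × 0.72 = 0.2025
  σ(Item 1,Item 4) = 0.19 × 0.97 × 0.90 = 0.1659
  σ(Item 2,Item 3) = 0.14 × 1.40 × 0.72 = 0.1411
  σ(Item 2,Item 4) = 0.26 × 1.40 × 0.90 = 0.3276
  σ(Item 3,Item 4) = 0.26 × 0.72 × 0.90 = 0.1685
σ²_T = Σσ²ᵢ + 2·Σσ_ij = 4.2293 + 2 × 1.2093 = 6.6479
α = (4/3)·(1 − 4.2293/6.6479) = 0.485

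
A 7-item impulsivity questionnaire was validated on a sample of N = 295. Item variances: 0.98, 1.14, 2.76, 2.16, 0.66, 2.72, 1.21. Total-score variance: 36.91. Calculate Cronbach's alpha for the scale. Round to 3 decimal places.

sum of item variances = 0.98 + 1.14 + 2.76 + 2.16 + 0.66 + 2.72 + 1.21 = 11.63
α = (k/(k−1))·(1 − sum of item variances/total variance) = (7/6)·(1 − 11.63/36.91) = 0.799

Cronbach's alpha = 0.799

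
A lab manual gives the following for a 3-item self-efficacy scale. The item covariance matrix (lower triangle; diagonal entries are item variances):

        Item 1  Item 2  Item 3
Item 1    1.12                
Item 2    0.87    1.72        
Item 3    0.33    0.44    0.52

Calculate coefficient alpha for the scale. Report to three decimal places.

ΣVar(i) = 1.12 + 1.72 + 0.52 = 3.36
Σ_{i<j} σ_ij = 1.64
total variance = 3.36 + 2 × 1.64 = 6.64
α = (k/(k−1))·(1 − ΣVar(i)/total variance) = (3/2)·(1 − 3.36/6.64) = 0.741

α = 0.741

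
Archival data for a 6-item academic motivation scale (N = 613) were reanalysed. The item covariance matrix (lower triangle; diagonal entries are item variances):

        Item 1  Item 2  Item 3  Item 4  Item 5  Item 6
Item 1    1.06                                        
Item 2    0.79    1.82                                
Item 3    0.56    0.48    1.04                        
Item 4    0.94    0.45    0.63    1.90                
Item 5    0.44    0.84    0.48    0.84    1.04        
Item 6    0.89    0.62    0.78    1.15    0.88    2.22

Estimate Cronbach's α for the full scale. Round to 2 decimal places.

Σσ²ᵢ = 1.06 + 1.82 + 1.04 + 1.90 + 1.04 + 2.22 = 9.08
Σ_{i<j} σ_ij = 10.77
total variance = 9.08 + 2 × 10.77 = 30.62
α = (k/(k−1))·(1 − Σσ²ᵢ/total variance) = (6/5)·(1 − 9.08/30.62) = 0.84

α = 0.84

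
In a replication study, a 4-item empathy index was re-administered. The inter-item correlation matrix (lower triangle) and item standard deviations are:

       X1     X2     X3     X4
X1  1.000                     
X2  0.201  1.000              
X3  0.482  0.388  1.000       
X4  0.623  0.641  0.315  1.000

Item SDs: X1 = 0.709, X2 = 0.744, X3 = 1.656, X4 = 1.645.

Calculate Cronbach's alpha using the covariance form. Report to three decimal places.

α = 0.693

Σσ²ᵢ = 0.709² + 0.744² + 1.656² + 1.645² = 6.5046
Covariances σ_ij = r_ij · s_i · s_j:
  σ(X1,X2) = 0.201 × 0.709 × 0.744 = 0.1060
  σ(X1,X3) = 0.482 × 0.709 × 1.656 = 0.5659
  σ(X1,X4) = 0.623 × 0.709 × 1.645 = 0.7266
  σ(X2,X3) = 0.388 × 0.744 × 1.656 = 0.4780
  σ(X2,X4) = 0.641 × 0.744 × 1.645 = 0.7845
  σ(X3,X4) = 0.315 × 1.656 × 1.645 = 0.8581
σ²_T = Σσ²ᵢ + 2·Σσ_ij = 6.5046 + 2 × 3.5191 = 13.5428
α = (4/3)·(1 − 6.5046/13.5428) = 0.693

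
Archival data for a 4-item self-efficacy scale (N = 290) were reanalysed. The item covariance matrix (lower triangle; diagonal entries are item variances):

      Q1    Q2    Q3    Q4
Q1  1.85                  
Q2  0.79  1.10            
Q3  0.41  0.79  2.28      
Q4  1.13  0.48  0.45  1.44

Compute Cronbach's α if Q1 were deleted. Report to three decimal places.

Remaining items: Q2, Q3, Q4 (k = 3).
sum of item variances = 1.10 + 2.28 + 1.44 = 4.82
σ²_T = 4.82 + 2 × 1.72 = 8.26
α (item deleted) = (3/2)·(1 − 4.82/8.26) = 0.625

Cronbach's α = 0.625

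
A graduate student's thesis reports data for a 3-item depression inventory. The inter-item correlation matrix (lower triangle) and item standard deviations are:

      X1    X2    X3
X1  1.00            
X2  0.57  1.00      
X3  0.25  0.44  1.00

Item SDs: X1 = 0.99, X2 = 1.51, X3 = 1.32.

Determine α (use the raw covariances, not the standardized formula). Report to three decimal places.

Σσ²ᵢ = 0.99² + 1.51² + 1.32² = 5.0026
Covariances σ_ij = r_ij · s_i · s_j:
  σ(X1,X2) = 0.57 × 0.99 × 1.51 = 0.8521
  σ(X1,X3) = 0.25 × 0.99 × 1.32 = 0.3267
  σ(X2,X3) = 0.44 × 1.51 × 1.32 = 0.8770
σ²_T = Σσ²ᵢ + 2·Σσ_ij = 5.0026 + 2 × 2.0558 = 9.1142
α = (3/2)·(1 − 5.0026/9.1142) = 0.677

α = 0.677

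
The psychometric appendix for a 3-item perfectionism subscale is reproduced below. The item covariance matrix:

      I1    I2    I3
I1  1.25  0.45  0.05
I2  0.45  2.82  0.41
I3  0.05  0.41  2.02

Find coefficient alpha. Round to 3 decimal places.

α = 0.345

ΣVar(i) = 1.25 + 2.82 + 2.02 = 6.09
Σ_{i<j} σ_ij = 0.91
total variance = 6.09 + 2 × 0.91 = 7.91
α = (k/(k−1))·(1 − ΣVar(i)/total variance) = (3/2)·(1 − 6.09/7.91) = 0.345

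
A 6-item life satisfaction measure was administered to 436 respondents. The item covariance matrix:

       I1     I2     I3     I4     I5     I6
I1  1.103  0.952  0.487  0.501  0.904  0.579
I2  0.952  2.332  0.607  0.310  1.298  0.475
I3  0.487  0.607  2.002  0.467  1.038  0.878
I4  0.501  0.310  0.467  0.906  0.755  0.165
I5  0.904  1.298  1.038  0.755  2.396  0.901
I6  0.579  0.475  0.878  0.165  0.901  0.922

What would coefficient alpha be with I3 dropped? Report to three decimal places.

Remaining items: I1, I2, I4, I5, I6 (k = 5).
Σσ²ᵢ = 1.103 + 2.332 + 0.906 + 2.396 + 0.922 = 7.659
total variance = 7.659 + 2 × 6.840 = 21.339
α (item deleted) = (5/4)·(1 − 7.659/21.339) = 0.801

coefficient alpha = 0.801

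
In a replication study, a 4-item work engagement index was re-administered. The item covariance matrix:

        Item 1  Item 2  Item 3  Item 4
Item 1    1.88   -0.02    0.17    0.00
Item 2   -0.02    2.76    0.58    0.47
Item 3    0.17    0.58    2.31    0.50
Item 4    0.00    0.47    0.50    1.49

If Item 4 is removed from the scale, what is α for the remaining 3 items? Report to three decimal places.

α = 0.260

Remaining items: Item 1, Item 2, Item 3 (k = 3).
ΣVar(i) = 1.88 + 2.76 + 2.31 = 6.95
total variance = 6.95 + 2 × 0.73 = 8.41
α (item deleted) = (3/2)·(1 − 6.95/8.41) = 0.260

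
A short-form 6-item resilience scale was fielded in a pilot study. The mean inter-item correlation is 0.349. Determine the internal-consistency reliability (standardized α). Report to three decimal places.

standardized α = 0.763

Standardized α = k·r̄ / (1 + (k−1)·r̄) = 6 × 0.349 / (1 + 5 × 0.349)
  = 2.0940 / 2.7450 = 0.763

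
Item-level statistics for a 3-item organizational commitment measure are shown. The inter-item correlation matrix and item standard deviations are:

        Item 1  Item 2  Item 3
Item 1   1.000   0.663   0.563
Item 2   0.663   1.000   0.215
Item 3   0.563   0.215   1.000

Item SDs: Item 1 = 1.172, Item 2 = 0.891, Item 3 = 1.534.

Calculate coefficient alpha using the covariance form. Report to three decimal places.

coefficient alpha = 0.704

Σσ²ᵢ = 1.172² + 0.891² + 1.534² = 4.5206
Covariances σ_ij = r_ij · s_i · s_j:
  σ(Item 1,Item 2) = 0.663 × 1.172 × 0.891 = 0.6923
  σ(Item 1,Item 3) = 0.563 × 1.172 × 1.534 = 1.0122
  σ(Item 2,Item 3) = 0.215 × 0.891 × 1.534 = 0.2939
σ²_T = Σσ²ᵢ + 2·Σσ_ij = 4.5206 + 2 × 1.9984 = 8.5174
α = (3/2)·(1 − 4.5206/8.5174) = 0.704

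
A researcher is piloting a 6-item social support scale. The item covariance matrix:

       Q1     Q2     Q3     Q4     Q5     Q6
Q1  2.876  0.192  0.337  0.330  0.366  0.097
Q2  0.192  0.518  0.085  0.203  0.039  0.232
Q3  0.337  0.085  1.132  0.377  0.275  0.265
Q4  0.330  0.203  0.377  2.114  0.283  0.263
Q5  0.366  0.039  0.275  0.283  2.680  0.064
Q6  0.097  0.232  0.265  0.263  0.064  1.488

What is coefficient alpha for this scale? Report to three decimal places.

ΣVar(i) = 2.876 + 0.518 + 1.132 + 2.114 + 2.680 + 1.488 = 10.808
Sum of the distinct covariances = 3.408
total variance = 10.808 + 2 × 3.408 = 17.624
α = (k/(k−1))·(1 − ΣVar(i)/total variance) = (6/5)·(1 − 10.808/17.624) = 0.464

α = 0.464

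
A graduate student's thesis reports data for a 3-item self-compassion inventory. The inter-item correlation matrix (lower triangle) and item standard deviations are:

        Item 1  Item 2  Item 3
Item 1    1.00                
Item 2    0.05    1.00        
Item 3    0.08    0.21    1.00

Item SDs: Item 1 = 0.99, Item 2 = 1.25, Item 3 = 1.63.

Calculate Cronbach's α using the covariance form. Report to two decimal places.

Σσ²ᵢ = 0.99² + 1.25² + 1.63² = 5.1995
Covariances σ_ij = r_ij · s_i · s_j:
  σ(Item 1,Item 2) = 0.05 × 0.99 × 1.25 = 0.0619
  σ(Item 1,Item 3) = 0.08 × 0.99 × 1.63 = 0.1291
  σ(Item 2,Item 3) = 0.21 × 1.25 × 1.63 = 0.4279
σ²_T = Σσ²ᵢ + 2·Σσ_ij = 5.1995 + 2 × 0.6189 = 6.4373
α = (3/2)·(1 − 5.1995/6.4373) = 0.29

Cronbach's α = 0.29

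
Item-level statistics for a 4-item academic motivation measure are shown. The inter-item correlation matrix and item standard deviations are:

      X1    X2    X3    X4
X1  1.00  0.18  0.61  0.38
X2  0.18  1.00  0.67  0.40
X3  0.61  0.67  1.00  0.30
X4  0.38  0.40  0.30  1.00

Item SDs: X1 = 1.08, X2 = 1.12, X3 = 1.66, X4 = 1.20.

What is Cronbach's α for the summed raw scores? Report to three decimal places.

α = 0.745

Σσ²ᵢ = 1.08² + 1.12² + 1.66² + 1.20² = 6.6164
Covariances σ_ij = r_ij · s_i · s_j:
  σ(X1,X2) = 0.18 × 1.08 × 1.12 = 0.2177
  σ(X1,X3) = 0.61 × 1.08 × 1.66 = 1.0936
  σ(X1,X4) = 0.38 × 1.08 × 1.20 = 0.4925
  σ(X2,X3) = 0.67 × 1.12 × 1.66 = 1.2457
  σ(X2,X4) = 0.40 × 1.12 × 1.20 = 0.5376
  σ(X3,X4) = 0.30 × 1.66 × 1.20 = 0.5976
σ²_T = Σσ²ᵢ + 2·Σσ_ij = 6.6164 + 2 × 4.1847 = 14.9858
α = (4/3)·(1 − 6.6164/14.9858) = 0.745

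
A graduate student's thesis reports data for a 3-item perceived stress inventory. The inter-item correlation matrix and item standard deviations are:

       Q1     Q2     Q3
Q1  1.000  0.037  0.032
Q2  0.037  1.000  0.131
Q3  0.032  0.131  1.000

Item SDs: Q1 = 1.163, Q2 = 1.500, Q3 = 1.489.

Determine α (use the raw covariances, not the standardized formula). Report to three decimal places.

Σσ²ᵢ = 1.163² + 1.500² + 1.489² = 5.8197
Covariances σ_ij = r_ij · s_i · s_j:
  σ(Q1,Q2) = 0.037 × 1.163 × 1.500 = 0.0645
  σ(Q1,Q3) = 0.032 × 1.163 × 1.489 = 0.0554
  σ(Q2,Q3) = 0.131 × 1.500 × 1.489 = 0.2926
σ²_T = Σσ²ᵢ + 2·Σσ_ij = 5.8197 + 2 × 0.4125 = 6.6447
α = (3/2)·(1 − 5.8197/6.6447) = 0.186

α = 0.186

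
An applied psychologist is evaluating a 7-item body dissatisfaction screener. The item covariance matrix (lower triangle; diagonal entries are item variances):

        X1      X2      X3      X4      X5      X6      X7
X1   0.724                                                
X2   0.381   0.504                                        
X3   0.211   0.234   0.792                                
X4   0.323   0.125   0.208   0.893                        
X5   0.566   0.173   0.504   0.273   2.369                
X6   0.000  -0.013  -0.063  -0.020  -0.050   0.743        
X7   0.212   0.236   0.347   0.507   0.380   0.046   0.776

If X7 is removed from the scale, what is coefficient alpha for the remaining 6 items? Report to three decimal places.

coefficient alpha = 0.584

Remaining items: X1, X2, X3, X4, X5, X6 (k = 6).
sum of item variances = 0.724 + 0.504 + 0.792 + 0.893 + 2.369 + 0.743 = 6.025
σ²_total = 6.025 + 2 × 2.852 = 11.729
α (item deleted) = (6/5)·(1 − 6.025/11.729) = 0.584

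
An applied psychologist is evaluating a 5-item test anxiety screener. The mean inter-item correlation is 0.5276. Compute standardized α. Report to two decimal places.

Standardized α = k·r̄ / (1 + (k−1)·r̄) = 5 × 0.5276 / (1 + 4 × 0.5276)
  = 2.6380 / 3.1104 = 0.85

standardized α = 0.85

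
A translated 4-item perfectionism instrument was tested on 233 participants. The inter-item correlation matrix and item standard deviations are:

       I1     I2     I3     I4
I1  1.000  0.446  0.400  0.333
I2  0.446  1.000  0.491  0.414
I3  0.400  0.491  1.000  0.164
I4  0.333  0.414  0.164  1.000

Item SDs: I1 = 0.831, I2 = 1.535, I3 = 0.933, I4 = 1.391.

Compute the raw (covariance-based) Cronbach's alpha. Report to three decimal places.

Σσ²ᵢ = 0.831² + 1.535² + 0.933² + 1.391² = 5.8522
Covariances σ_ij = r_ij · s_i · s_j:
  σ(I1,I2) = 0.446 × 0.831 × 1.535 = 0.5689
  σ(I1,I3) = 0.400 × 0.831 × 0.933 = 0.3101
  σ(I1,I4) = 0.333 × 0.831 × 1.391 = 0.3849
  σ(I2,I3) = 0.491 × 1.535 × 0.933 = 0.7032
  σ(I2,I4) = 0.414 × 1.535 × 1.391 = 0.8840
  σ(I3,I4) = 0.164 × 0.933 × 1.391 = 0.2128
σ²_T = Σσ²ᵢ + 2·Σσ_ij = 5.8522 + 2 × 3.0639 = 11.9800
α = (4/3)·(1 − 5.8522/11.9800) = 0.682

Cronbach's alpha = 0.682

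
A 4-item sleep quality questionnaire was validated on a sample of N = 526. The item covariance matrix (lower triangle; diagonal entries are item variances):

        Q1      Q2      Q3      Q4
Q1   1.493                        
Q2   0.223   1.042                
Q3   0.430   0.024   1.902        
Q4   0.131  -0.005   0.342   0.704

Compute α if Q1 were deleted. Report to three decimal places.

Remaining items: Q2, Q3, Q4 (k = 3).
Σσᵢ² = 1.042 + 1.902 + 0.704 = 3.648
Var(T) = 3.648 + 2 × 0.361 = 4.370
α (item deleted) = (3/2)·(1 − 3.648/4.370) = 0.248

α = 0.248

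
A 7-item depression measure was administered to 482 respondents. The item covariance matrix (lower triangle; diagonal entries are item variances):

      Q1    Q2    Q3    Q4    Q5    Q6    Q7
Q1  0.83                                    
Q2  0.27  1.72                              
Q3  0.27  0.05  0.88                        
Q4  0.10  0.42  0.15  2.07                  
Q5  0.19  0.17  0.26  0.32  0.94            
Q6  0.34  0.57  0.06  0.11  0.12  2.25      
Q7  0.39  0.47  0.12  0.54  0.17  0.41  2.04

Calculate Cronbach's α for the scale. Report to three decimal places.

α = 0.591

sum of item variances = 0.83 + 1.72 + 0.88 + 2.07 + 0.94 + 2.25 + 2.04 = 10.73
Σ_{i<j} σ_ij = 5.50
σ²_T = 10.73 + 2 × 5.50 = 21.73
α = (k/(k−1))·(1 − sum of item variances/σ²_T) = (7/6)·(1 − 10.73/21.73) = 0.591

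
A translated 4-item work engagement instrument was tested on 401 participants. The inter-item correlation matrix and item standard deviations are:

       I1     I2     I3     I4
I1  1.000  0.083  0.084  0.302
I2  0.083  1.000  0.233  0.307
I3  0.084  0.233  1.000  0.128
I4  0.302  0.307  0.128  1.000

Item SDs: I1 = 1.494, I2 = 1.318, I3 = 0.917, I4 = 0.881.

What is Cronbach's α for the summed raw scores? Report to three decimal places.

Σσ²ᵢ = 1.494² + 1.318² + 0.917² + 0.881² = 5.5862
Covariances σ_ij = r_ij · s_i · s_j:
  σ(I1,I2) = 0.083 × 1.494 × 1.318 = 0.1634
  σ(I1,I3) = 0.084 × 1.494 × 0.917 = 0.1151
  σ(I1,I4) = 0.302 × 1.494 × 0.881 = 0.3975
  σ(I2,I3) = 0.233 × 1.318 × 0.917 = 0.2816
  σ(I2,I4) = 0.307 × 1.318 × 0.881 = 0.3565
  σ(I3,I4) = 0.128 × 0.917 × 0.881 = 0.1034
σ²_T = Σσ²ᵢ + 2·Σσ_ij = 5.5862 + 2 × 1.4175 = 8.4212
α = (4/3)·(1 − 5.5862/8.4212) = 0.449

Cronbach's α = 0.449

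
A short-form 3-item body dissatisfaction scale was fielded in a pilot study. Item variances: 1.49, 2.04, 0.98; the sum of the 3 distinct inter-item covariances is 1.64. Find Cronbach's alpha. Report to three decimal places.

Σσᵢ² = 1.49 + 2.04 + 0.98 = 4.51
Sum of distinct covariances = 1.64
σ²_total = Σσᵢ² + 2·Σcov = 4.51 + 2 × 1.64 = 7.79
α = (3/2)·(1 − 4.51/7.79) = 0.632

α = 0.632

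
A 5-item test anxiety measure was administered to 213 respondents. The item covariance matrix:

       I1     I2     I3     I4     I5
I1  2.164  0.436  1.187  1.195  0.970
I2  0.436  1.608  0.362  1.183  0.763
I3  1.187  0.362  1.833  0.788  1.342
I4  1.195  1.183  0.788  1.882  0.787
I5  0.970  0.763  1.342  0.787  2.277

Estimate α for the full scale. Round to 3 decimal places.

α = 0.811

Σσᵢ² = 2.164 + 1.608 + 1.833 + 1.882 + 2.277 = 9.764
Sum of off-diagonal covariances = 9.013
σ²_total = 9.764 + 2 × 9.013 = 27.790
α = (k/(k−1))·(1 − Σσᵢ²/σ²_total) = (5/4)·(1 − 9.764/27.790) = 0.811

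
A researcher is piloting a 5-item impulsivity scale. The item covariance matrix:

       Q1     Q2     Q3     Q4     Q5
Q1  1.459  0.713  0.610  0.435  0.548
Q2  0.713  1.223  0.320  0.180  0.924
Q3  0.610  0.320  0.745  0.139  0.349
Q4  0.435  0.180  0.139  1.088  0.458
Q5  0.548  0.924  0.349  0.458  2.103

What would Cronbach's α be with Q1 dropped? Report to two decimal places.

α = 0.64

Remaining items: Q2, Q3, Q4, Q5 (k = 4).
ΣVar(i) = 1.223 + 0.745 + 1.088 + 2.103 = 5.159
Var(T) = 5.159 + 2 × 2.370 = 9.899
α (item deleted) = (4/3)·(1 − 5.159/9.899) = 0.64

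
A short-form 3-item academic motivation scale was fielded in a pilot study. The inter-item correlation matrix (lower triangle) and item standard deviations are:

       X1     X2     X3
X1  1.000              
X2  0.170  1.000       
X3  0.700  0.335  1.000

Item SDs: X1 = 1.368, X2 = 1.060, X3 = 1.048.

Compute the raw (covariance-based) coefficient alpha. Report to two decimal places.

coefficient alpha = 0.66

Σσ²ᵢ = 1.368² + 1.060² + 1.048² = 4.0933
Covariances σ_ij = r_ij · s_i · s_j:
  σ(X1,X2) = 0.170 × 1.368 × 1.060 = 0.2465
  σ(X1,X3) = 0.700 × 1.368 × 1.048 = 1.0036
  σ(X2,X3) = 0.335 × 1.060 × 1.048 = 0.3721
σ²_T = Σσ²ᵢ + 2·Σσ_ij = 4.0933 + 2 × 1.6222 = 7.3377
α = (3/2)·(1 − 4.0933/7.3377) = 0.66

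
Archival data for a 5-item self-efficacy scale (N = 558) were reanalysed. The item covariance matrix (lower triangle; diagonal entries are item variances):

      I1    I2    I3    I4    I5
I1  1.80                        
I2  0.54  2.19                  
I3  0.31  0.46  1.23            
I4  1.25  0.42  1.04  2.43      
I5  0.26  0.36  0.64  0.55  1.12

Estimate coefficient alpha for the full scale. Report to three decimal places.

sum of item variances = 1.80 + 2.19 + 1.23 + 2.43 + 1.12 = 8.77
Sum of the distinct covariances = 5.83
σ²_T = 8.77 + 2 × 5.83 = 20.43
α = (k/(k−1))·(1 − sum of item variances/σ²_T) = (5/4)·(1 − 8.77/20.43) = 0.713

α = 0.713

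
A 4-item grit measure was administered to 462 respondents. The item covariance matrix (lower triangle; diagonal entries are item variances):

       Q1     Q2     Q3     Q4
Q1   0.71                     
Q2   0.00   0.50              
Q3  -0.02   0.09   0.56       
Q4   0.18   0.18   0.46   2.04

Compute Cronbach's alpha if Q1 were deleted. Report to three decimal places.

Remaining items: Q2, Q3, Q4 (k = 3).
Σσᵢ² = 0.50 + 0.56 + 2.04 = 3.10
σ²_T = 3.10 + 2 × 0.73 = 4.56
α (item deleted) = (3/2)·(1 − 3.10/4.56) = 0.480

Cronbach's alpha = 0.480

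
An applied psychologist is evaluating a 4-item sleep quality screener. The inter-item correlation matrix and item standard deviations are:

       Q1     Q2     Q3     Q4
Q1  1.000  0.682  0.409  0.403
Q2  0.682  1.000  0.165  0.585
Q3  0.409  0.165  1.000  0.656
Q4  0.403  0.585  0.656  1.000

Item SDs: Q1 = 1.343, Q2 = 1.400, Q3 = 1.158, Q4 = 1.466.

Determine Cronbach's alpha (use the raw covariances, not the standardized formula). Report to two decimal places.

Σσ²ᵢ = 1.343² + 1.400² + 1.158² + 1.466² = 7.2538
Covariances σ_ij = r_ij · s_i · s_j:
  σ(Q1,Q2) = 0.682 × 1.343 × 1.400 = 1.2823
  σ(Q1,Q3) = 0.409 × 1.343 × 1.158 = 0.6361
  σ(Q1,Q4) = 0.403 × 1.343 × 1.466 = 0.7934
  σ(Q2,Q3) = 0.165 × 1.400 × 1.158 = 0.2675
  σ(Q2,Q4) = 0.585 × 1.400 × 1.466 = 1.2007
  σ(Q3,Q4) = 0.656 × 1.158 × 1.466 = 1.1136
σ²_T = Σσ²ᵢ + 2·Σσ_ij = 7.2538 + 2 × 5.2936 = 17.8410
α = (4/3)·(1 − 7.2538/17.8410) = 0.79

Cronbach's alpha = 0.79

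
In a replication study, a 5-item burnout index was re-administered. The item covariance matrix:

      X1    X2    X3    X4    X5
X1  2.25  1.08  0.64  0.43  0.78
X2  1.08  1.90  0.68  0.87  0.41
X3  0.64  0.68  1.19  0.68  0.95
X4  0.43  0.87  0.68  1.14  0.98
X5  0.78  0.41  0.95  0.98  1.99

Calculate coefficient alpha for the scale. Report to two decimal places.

coefficient alpha = 0.80

ΣVar(i) = 2.25 + 1.90 + 1.19 + 1.14 + 1.99 = 8.47
Sum of the distinct covariances = 7.50
σ²_T = 8.47 + 2 × 7.50 = 23.47
α = (k/(k−1))·(1 − ΣVar(i)/σ²_T) = (5/4)·(1 − 8.47/23.47) = 0.80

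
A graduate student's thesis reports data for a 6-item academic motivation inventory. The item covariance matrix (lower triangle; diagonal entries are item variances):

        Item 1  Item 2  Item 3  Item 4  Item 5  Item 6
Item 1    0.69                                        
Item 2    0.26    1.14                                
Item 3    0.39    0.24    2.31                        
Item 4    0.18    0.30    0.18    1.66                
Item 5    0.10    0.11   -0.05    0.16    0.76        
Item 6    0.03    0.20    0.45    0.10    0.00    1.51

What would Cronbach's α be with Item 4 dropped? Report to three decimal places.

Remaining items: Item 1, Item 2, Item 3, Item 5, Item 6 (k = 5).
sum of item variances = 0.69 + 1.14 + 2.31 + 0.76 + 1.51 = 6.41
σ²_T = 6.41 + 2 × 1.73 = 9.87
α (item deleted) = (5/4)·(1 − 6.41/9.87) = 0.438

α = 0.438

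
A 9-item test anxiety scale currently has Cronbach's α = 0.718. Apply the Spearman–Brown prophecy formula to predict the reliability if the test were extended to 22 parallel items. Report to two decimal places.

Length factor m = 22/9 = 2.4444
α' = m·α / (1 + (m−1)·α)
   = 22/9 × 0.718 / (1 + (22/9 − 1) × 0.718)
   = 1.7551 / 2.0371 = 0.86

predicted reliability = 0.86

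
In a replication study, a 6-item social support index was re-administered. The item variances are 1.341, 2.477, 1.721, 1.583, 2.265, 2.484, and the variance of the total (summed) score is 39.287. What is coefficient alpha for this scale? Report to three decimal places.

Σσᵢ² = 1.341 + 2.477 + 1.721 + 1.583 + 2.265 + 2.484 = 11.871
α = (k/(k−1))·(1 − Σσᵢ²/σ²_T) = (6/5)·(1 − 11.871/39.287) = 0.837

coefficient alpha = 0.837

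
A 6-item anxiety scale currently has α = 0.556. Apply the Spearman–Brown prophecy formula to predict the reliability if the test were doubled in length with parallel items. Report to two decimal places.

predicted reliability = 0.71

Length factor m = 2
α' = m·α / (1 + (m−1)·α)
   = 2 × 0.556 / (1 + (2 − 1) × 0.556)
   = 1.1120 / 1.5560 = 0.71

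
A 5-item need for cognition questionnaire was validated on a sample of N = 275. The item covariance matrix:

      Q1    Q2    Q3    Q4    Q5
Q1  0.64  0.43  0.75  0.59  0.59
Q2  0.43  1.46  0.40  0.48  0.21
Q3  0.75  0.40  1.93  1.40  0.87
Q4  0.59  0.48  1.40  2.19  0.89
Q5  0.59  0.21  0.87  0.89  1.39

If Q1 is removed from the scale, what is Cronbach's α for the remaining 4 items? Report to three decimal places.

Remaining items: Q2, Q3, Q4, Q5 (k = 4).
Σσᵢ² = 1.46 + 1.93 + 2.19 + 1.39 = 6.97
σ²_total = 6.97 + 2 × 4.25 = 15.47
α (item deleted) = (4/3)·(1 − 6.97/15.47) = 0.733

Cronbach's α = 0.733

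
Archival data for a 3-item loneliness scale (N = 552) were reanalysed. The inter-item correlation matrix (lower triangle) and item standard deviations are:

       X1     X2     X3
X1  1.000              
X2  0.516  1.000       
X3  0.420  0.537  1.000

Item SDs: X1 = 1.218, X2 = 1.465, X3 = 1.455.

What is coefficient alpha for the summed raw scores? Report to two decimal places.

Σσ²ᵢ = 1.218² + 1.465² + 1.455² = 5.7468
Covariances σ_ij = r_ij · s_i · s_j:
  σ(X1,X2) = 0.516 × 1.218 × 1.465 = 0.9207
  σ(X1,X3) = 0.420 × 1.218 × 1.455 = 0.7443
  σ(X2,X3) = 0.537 × 1.465 × 1.455 = 1.1447
σ²_T = Σσ²ᵢ + 2·Σσ_ij = 5.7468 + 2 × 2.8097 = 11.3662
α = (3/2)·(1 − 5.7468/11.3662) = 0.74

coefficient alpha = 0.74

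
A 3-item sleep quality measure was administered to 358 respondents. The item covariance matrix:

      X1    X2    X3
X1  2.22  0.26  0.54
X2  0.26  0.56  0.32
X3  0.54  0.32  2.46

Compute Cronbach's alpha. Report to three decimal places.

Σσ²ᵢ = 2.22 + 0.56 + 2.46 = 5.24
Σ_{i<j} σ_ij = 1.12
σ²_T = 5.24 + 2 × 1.12 = 7.48
α = (k/(k−1))·(1 − Σσ²ᵢ/σ²_T) = (3/2)·(1 − 5.24/7.48) = 0.449

α = 0.449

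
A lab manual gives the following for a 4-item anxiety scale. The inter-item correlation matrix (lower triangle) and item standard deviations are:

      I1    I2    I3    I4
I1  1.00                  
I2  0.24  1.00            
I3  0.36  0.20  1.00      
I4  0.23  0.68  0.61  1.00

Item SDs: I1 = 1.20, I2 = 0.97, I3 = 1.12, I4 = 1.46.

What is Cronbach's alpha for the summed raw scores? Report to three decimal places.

Cronbach's alpha = 0.716

Σσ²ᵢ = 1.20² + 0.97² + 1.12² + 1.46² = 5.7669
Covariances σ_ij = r_ij · s_i · s_j:
  σ(I1,I2) = 0.24 × 1.20 × 0.97 = 0.2794
  σ(I1,I3) = 0.36 × 1.20 × 1.12 = 0.4838
  σ(I1,I4) = 0.23 × 1.20 × 1.46 = 0.4030
  σ(I2,I3) = 0.20 × 0.97 × 1.12 = 0.2173
  σ(I2,I4) = 0.68 × 0.97 × 1.46 = 0.9630
  σ(I3,I4) = 0.61 × 1.12 × 1.46 = 0.9975
σ²_T = Σσ²ᵢ + 2·Σσ_ij = 5.7669 + 2 × 3.3440 = 12.4549
α = (4/3)·(1 − 5.7669/12.4549) = 0.716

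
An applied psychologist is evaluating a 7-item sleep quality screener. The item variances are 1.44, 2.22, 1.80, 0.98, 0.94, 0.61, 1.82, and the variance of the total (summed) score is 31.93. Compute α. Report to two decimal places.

α = 0.81

Σσᵢ² = 1.44 + 2.22 + 1.80 + 0.98 + 0.94 + 0.61 + 1.82 = 9.81
α = (k/(k−1))·(1 − Σσᵢ²/total variance) = (7/6)·(1 − 9.81/31.93) = 0.81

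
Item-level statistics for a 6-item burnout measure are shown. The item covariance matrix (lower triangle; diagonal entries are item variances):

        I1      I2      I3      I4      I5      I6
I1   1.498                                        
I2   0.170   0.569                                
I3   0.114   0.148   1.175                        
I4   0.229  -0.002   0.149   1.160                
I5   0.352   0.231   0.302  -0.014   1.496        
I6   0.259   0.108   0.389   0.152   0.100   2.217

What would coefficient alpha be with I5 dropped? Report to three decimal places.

Remaining items: I1, I2, I3, I4, I6 (k = 5).
Σσ²ᵢ = 1.498 + 0.569 + 1.175 + 1.160 + 2.217 = 6.619
σ²_total = 6.619 + 2 × 1.716 = 10.051
α (item deleted) = (5/4)·(1 − 6.619/10.051) = 0.427

coefficient alpha = 0.427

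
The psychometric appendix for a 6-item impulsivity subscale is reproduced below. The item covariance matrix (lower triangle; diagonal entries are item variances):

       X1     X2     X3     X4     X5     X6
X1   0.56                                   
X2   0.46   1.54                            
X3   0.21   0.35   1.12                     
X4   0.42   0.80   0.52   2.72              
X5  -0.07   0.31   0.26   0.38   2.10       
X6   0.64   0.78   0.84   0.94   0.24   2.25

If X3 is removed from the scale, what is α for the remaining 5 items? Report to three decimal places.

Remaining items: X1, X2, X4, X5, X6 (k = 5).
ΣVar(i) = 0.56 + 1.54 + 2.72 + 2.10 + 2.25 = 9.17
Var(T) = 9.17 + 2 × 4.90 = 18.97
α (item deleted) = (5/4)·(1 − 9.17/18.97) = 0.646

α = 0.646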